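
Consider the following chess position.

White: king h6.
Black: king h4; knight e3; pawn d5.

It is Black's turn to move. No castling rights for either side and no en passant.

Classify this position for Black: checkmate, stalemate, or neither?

Black to move; black king on h4.
In check: no.
Legal moves for Black: Kg4, Kh3, Kg3, Nf5+, Ng4+, Nc4, Ng2, Nc2, Nf1, Nd1, d4.
Black has 11 legal moves and is not in check → neither.

neither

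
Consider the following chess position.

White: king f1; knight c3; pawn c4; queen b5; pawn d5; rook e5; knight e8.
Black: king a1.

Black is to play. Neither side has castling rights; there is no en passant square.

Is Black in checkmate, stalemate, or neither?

Black to move; black king on a1.
In check: no.
King squares — b1: attacked by Nc3; a2: attacked by Nc3; b2: attacked by Qb5.
Legal moves for Black: none.
Not in check and no legal moves → stalemate.

stalemate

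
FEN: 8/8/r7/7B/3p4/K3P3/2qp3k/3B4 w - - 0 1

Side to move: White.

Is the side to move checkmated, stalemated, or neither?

White to move; white king on a3.
In check: yes, from the black rook on a6.
King squares — a2: attacked by Qc2; b2: attacked by Qc2; b3: attacked by Qc2; a4: attacked by Qc2; b4: available.
Legal moves for White: Kb4.
White is in check but has 1 legal move → neither.

neither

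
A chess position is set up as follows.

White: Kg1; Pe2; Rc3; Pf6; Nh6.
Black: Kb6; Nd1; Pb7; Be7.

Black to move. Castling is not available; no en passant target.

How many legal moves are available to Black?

Black to move; king on b6.
In check: no.
Legal moves: Bf8, Bd8, Bxf6, Bd6, Bc5+, Bb4, Ba3, Ka7, Ka6, Kb5, Ka5, Ne3, Nxc3, Nf2, Nb2.
Count: 15.

15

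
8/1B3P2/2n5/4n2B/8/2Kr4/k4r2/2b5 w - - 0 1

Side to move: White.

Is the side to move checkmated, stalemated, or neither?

checkmate

White to move; white king on c3.
In check: yes, from the black rook on d3.
King squares — b2: attacked by Bc1; c2: attacked by Rf2; d2: attacked by Bc1; b3: attacked by Ka2; d3: attacked by Ne5; b4: attacked by Nc6; c4: attacked by Ne5; d4: attacked by Rd3.
Legal moves for White: none.
In check with no legal moves → checkmate.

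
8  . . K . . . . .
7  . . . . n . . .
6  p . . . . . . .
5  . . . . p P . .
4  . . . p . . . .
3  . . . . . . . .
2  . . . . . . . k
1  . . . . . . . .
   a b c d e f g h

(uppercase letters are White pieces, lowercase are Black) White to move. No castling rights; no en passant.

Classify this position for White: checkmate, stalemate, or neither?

White to move; white king on c8.
In check: yes, from the black knight on e7.
Legal moves for White: Kd8, Kb8, Kd7, Kc7, Kb7.
White is in check but has 5 legal moves → neither.

neither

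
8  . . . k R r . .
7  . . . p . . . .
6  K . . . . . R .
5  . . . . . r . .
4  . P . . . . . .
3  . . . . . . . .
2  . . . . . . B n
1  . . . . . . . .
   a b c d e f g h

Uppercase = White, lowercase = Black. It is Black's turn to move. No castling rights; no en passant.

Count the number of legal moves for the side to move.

Black to move; king on d8.
In check: yes, from the white rook on e8.
Legal moves: Kxe8, Kc7, Rxe8.
Count: 3.

3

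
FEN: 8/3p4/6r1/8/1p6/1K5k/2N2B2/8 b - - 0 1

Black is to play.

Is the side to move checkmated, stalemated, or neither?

neither

Black to move; black king on h3.
In check: no.
Legal moves for Black include: Rg8, Rg7, Rh6, Rf6, Re6, Rd6, Rc6, Rb6, Ra6, Rg5, Rg4, Rg3+, Rg2, Rg1, Kg4, Kh2, Kg2, d6, ... (list truncated; more exist).
Black has legal moves and is not in check → neither.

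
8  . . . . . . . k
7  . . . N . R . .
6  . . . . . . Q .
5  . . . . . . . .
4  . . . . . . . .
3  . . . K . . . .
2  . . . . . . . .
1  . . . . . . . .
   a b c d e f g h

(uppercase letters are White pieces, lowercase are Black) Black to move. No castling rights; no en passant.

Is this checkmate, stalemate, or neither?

stalemate

Black to move; black king on h8.
In check: no.
King squares — g7: attacked by Qg6; h7: attacked by Qg6; g8: attacked by Qg6.
Legal moves for Black: none.
Not in check and no legal moves → stalemate.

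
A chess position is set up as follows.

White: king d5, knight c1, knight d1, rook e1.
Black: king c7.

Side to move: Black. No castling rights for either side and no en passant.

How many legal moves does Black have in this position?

6

Black to move; king on c7.
In check: no.
Legal moves: Kd8, Kc8, Kb8, Kd7, Kb7, Kb6.
Count: 6.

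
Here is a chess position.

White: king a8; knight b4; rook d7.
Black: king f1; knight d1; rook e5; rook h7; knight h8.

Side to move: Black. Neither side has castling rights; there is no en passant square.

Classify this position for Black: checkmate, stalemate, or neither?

neither

Black to move; black king on f1.
In check: no.
Legal moves for Black include: Nf7, Ng6, Rg7, Rf7, Rhe7, Rxd7, Rh6, Rhh5, Rh4, Rh3, Rh2, Rh1, Re8+, Ree7, Re6, Reh5, Rg5, Rf5, ... (list truncated; more exist).
Black has legal moves and is not in check → neither.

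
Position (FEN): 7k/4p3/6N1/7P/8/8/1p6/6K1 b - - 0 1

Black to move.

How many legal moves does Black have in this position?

Black to move; king on h8.
In check: yes, from the white knight on g6.
Legal moves: Kg8, Kh7, Kg7.
Count: 3.

3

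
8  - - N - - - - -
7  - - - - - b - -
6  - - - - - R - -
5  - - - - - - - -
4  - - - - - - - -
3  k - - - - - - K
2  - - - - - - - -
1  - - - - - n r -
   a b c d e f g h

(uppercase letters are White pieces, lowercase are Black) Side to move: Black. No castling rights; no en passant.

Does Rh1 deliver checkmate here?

no

After Rh1: white king on h3; in check: yes, from the black rook on h1.
White has 2 legal replies: Kg4, Kg2.
In check but a legal move exists → not checkmate.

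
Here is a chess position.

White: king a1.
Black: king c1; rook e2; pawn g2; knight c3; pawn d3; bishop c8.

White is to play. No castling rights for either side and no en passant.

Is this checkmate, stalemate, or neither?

White to move; white king on a1.
In check: no.
King squares — b1: attacked by Kc1; a2: attacked by Re2; b2: attacked by Kc1.
Legal moves for White: none.
Not in check and no legal moves → stalemate.

stalemate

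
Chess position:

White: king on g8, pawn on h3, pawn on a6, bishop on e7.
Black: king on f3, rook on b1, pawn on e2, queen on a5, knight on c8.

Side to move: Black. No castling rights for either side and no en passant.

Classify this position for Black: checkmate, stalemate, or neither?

Black to move; black king on f3.
In check: no.
Legal moves for Black include: Nxe7+, Na7, Nd6, Nb6, Qd8+, Qc7, Qb6, Qxa6, Qh5, Qg5+, Qf5, Qe5, Qd5+, Qc5, Qb5, Qb4, Qa4, Qc3, ... (list truncated; more exist).
Black has legal moves and is not in check → neither.

neither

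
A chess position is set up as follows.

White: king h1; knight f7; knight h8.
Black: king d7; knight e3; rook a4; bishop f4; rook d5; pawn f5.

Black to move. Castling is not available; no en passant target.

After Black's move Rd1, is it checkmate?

After Rd1: white king on h1; in check: yes, from the black rook on d1.
King squares — g1: attacked by Rd1; g2: attacked by Ne3; h2: attacked by Bf4.
White has no legal moves → checkmate.

yes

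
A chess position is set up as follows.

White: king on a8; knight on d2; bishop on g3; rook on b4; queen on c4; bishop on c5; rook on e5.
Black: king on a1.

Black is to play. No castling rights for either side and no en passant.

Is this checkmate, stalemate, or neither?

Black to move; black king on a1.
In check: no.
King squares — b1: attacked by Nd2; a2: attacked by Qc4; b2: attacked by Rb4.
Legal moves for Black: none.
Not in check and no legal moves → stalemate.

stalemate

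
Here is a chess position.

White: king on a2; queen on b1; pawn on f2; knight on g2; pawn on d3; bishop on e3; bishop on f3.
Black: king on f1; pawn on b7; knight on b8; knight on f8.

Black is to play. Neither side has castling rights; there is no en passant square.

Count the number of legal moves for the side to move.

0

Black to move; king on f1.
In check: yes, from the white queen on b1.
Legal moves: none.
Count: 0.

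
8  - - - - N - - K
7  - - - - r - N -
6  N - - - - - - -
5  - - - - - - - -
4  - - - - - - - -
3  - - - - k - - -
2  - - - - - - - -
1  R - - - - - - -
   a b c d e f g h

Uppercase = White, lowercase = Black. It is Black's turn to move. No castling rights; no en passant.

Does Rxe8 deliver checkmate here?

After Rxe8: white king on h8; in check: yes, from the black rook on e8.
White has 2 legal replies: Kh7, Nxe8.
In check but a legal move exists → not checkmate.

no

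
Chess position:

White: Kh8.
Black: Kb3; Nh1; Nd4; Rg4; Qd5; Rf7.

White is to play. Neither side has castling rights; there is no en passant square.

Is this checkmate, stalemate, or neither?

stalemate

White to move; white king on h8.
In check: no.
King squares — g7: attacked by Rg4; h7: attacked by Rf7; g8: attacked by Rg4.
Legal moves for White: none.
Not in check and no legal moves → stalemate.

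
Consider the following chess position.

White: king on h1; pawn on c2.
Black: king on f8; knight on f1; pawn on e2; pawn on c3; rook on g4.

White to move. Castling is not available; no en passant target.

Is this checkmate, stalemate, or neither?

White to move; white king on h1.
In check: no.
King squares — g1: attacked by Rg4; g2: attacked by Rg4; h2: attacked by Nf1.
Legal moves for White: none.
Not in check and no legal moves → stalemate.

stalemate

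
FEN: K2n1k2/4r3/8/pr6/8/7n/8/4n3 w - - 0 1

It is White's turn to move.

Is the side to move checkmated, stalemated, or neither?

White to move; white king on a8.
In check: no.
King squares — a7: attacked by Re7; b7: attacked by Rb5; b8: attacked by Rb5.
Legal moves for White: none.
Not in check and no legal moves → stalemate.

stalemate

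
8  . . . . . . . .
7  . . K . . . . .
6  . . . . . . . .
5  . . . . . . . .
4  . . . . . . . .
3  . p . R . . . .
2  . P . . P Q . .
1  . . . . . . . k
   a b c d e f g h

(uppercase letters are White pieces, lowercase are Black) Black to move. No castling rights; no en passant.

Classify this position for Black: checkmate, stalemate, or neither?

stalemate

Black to move; black king on h1.
In check: no.
King squares — g1: attacked by Qf2; g2: attacked by Qf2; h2: attacked by Qf2.
Legal moves for Black: none.
Not in check and no legal moves → stalemate.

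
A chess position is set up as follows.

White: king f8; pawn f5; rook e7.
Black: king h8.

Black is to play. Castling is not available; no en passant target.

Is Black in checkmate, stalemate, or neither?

Black to move; black king on h8.
In check: no.
King squares — g7: attacked by Re7; h7: attacked by Re7; g8: attacked by Kf8.
Legal moves for Black: none.
Not in check and no legal moves → stalemate.

stalemate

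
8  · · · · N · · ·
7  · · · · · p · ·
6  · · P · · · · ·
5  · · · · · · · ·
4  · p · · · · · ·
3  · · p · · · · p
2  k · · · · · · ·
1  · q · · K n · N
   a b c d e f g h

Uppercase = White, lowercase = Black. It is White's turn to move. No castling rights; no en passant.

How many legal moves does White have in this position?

2

White to move; king on e1.
In check: yes, from the black queen on b1.
Legal moves: Kf2, Ke2.
Count: 2.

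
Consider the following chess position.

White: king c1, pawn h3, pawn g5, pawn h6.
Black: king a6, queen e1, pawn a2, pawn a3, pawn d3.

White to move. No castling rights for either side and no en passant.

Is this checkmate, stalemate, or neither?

checkmate

White to move; white king on c1.
In check: yes, from the black queen on e1.
King squares — b1: attacked by Qe1; d1: attacked by Qe1; b2: attacked by Pa3; c2: attacked by Pd3; d2: attacked by Qe1.
Legal moves for White: none.
In check with no legal moves → checkmate.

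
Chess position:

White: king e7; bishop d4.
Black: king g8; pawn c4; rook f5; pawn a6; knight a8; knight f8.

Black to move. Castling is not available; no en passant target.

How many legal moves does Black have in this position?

Black to move; king on g8.
In check: no.
Legal moves: Kh7, Nh7, Nd7, Ng6+, Ne6, Nc7, Nb6, Rf7+, Rf6, Rh5, Rg5, Re5+, Rd5, Rc5, Rb5, Ra5, Rf4, Rf3, Rf2, Rf1, a5, c3.
Count: 22.

22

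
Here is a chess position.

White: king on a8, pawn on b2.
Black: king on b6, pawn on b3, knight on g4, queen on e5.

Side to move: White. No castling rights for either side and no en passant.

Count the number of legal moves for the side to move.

White to move; king on a8.
In check: no.
Legal moves: none.
Count: 0.

0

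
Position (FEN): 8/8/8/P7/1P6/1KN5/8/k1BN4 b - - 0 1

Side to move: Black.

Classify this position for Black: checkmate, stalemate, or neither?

stalemate

Black to move; black king on a1.
In check: no.
King squares — b1: attacked by Nc3; a2: attacked by Kb3; b2: attacked by Bc1.
Legal moves for Black: none.
Not in check and no legal moves → stalemate.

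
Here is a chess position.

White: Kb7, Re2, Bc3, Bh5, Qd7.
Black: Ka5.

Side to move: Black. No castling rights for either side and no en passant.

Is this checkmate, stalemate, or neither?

Black to move; black king on a5.
In check: yes, from the white bishop on c3.
King squares — a4: attacked by Qd7; b4: attacked by Bc3; b5: attacked by Qd7; a6: attacked by Kb7; b6: attacked by Kb7.
Legal moves for Black: none.
In check with no legal moves → checkmate.

checkmate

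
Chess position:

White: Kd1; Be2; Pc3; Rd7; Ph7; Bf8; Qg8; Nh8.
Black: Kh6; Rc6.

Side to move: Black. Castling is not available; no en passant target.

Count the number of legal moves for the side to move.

0

Black to move; king on h6.
In check: yes, from the white bishop on f8.
Legal moves: none.
Count: 0.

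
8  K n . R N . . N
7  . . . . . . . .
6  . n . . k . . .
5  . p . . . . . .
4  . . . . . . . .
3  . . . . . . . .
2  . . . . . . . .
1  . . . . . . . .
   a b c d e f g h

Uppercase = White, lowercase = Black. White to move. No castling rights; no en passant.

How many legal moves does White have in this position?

White to move; king on a8.
In check: yes, from the black knight on b6.
Legal moves: Kxb8, Kb7, Ka7.
Count: 3.

3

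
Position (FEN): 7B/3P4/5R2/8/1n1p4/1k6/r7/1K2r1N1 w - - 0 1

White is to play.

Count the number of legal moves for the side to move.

White to move; king on b1.
In check: yes, from the black rook on e1.
Legal moves: none.
Count: 0.

0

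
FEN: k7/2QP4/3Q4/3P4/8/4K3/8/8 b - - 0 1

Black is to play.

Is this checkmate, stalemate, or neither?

stalemate

Black to move; black king on a8.
In check: no.
King squares — a7: attacked by Qc7; b7: attacked by Qc7; b8: attacked by Qc7.
Legal moves for Black: none.
Not in check and no legal moves → stalemate.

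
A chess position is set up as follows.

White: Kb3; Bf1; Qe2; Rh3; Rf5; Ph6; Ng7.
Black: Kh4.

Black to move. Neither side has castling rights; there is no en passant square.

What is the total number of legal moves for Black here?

0

Black to move; king on h4.
In check: yes, from the white rook on h3.
Legal moves: none.
Count: 0.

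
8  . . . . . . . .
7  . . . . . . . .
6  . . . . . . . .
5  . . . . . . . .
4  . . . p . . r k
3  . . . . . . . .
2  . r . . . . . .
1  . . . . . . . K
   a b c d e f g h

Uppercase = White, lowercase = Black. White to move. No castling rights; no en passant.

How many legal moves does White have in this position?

White to move; king on h1.
In check: no.
Legal moves: none.
Count: 0.

0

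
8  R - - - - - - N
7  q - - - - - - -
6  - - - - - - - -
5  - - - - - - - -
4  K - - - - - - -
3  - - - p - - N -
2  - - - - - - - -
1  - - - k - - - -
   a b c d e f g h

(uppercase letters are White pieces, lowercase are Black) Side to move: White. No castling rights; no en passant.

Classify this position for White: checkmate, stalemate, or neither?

White to move; white king on a4.
In check: yes, from the black queen on a7.
King squares — a3: attacked by Qa7; b3: available; b4: available; a5: attacked by Qa7; b5: available.
Legal moves for White: Kb5, Kb4, Kb3, Rxa7.
White is in check but has 4 legal moves → neither.

neither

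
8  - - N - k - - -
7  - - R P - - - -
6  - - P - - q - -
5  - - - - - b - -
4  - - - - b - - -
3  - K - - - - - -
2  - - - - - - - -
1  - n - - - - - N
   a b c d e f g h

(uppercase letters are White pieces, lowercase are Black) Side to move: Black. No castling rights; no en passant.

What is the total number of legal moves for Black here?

Black to move; king on e8.
In check: yes, from the white pawn on d7.
Legal moves: Kf8, Kd8, Kf7, Bxd7.
Count: 4.

4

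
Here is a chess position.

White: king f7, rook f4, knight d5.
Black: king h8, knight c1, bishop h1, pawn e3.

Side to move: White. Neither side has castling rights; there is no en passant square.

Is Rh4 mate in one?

After Rh4: black king on h8; in check: yes, from the white rook on h4.
King squares — g7: attacked by Kf7; h7: attacked by Rh4; g8: attacked by Kf7.
Black has no legal moves → checkmate.

yes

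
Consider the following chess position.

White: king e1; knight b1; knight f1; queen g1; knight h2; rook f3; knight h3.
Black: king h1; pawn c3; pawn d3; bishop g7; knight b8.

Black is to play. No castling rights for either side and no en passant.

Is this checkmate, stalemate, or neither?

checkmate

Black to move; black king on h1.
In check: yes, from the white queen on g1.
King squares — g1: attacked by Nh3; g2: attacked by Qg1; h2: attacked by Nf1.
Legal moves for Black: none.
In check with no legal moves → checkmate.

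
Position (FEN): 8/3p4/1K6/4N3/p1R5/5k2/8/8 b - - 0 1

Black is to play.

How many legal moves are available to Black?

Black to move; king on f3.
In check: yes, from the white knight on e5.
Legal moves: Kg3, Ke3, Kg2, Kf2, Ke2.
Count: 5.

5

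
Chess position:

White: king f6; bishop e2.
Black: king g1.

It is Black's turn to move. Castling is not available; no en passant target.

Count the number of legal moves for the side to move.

Black to move; king on g1.
In check: no.
Legal moves: Kh2, Kg2, Kf2, Kh1.
Count: 4.

4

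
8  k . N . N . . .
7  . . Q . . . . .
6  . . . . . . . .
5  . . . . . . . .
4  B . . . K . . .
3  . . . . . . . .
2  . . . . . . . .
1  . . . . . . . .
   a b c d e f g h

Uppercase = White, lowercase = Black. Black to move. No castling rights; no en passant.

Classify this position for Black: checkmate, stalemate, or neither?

Black to move; black king on a8.
In check: no.
King squares — a7: attacked by Qc7; b7: attacked by Qc7; b8: attacked by Qc7.
Legal moves for Black: none.
Not in check and no legal moves → stalemate.

stalemate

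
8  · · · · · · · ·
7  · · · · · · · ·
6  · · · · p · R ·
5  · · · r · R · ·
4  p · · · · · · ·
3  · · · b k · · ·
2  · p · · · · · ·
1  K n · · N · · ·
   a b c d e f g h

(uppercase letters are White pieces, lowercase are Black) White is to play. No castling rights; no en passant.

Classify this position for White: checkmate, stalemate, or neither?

neither

White to move; white king on a1.
In check: yes, from the black pawn on b2.
Legal moves for White: Kxb2, Ka2.
White is in check but has 2 legal moves → neither.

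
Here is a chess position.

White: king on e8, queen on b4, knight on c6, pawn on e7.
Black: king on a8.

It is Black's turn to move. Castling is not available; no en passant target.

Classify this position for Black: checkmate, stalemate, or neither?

stalemate

Black to move; black king on a8.
In check: no.
King squares — a7: attacked by Nc6; b7: attacked by Qb4; b8: attacked by Qb4.
Legal moves for Black: none.
Not in check and no legal moves → stalemate.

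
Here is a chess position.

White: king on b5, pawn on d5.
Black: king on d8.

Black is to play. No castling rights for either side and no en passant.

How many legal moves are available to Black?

5

Black to move; king on d8.
In check: no.
Legal moves: Ke8, Kc8, Ke7, Kd7, Kc7.
Count: 5.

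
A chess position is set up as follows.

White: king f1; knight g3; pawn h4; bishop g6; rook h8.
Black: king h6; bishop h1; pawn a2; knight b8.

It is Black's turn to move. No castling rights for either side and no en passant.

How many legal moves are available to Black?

Black to move; king on h6.
In check: yes, from the white rook on h8.
Legal moves: Kg7, Kxg6.
Count: 2.

2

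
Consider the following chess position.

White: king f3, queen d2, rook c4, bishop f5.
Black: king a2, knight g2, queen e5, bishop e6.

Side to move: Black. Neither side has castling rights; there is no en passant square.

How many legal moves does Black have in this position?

4

Black to move; king on a2.
In check: yes, from the white queen on d2.
Legal moves: Kb3, Ka3, Ka1, Qb2.
Count: 4.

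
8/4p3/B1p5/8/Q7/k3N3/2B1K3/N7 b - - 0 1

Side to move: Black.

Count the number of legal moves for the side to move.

1

Black to move; king on a3.
In check: yes, from the white queen on a4.
Legal moves: Kb2.
Count: 1.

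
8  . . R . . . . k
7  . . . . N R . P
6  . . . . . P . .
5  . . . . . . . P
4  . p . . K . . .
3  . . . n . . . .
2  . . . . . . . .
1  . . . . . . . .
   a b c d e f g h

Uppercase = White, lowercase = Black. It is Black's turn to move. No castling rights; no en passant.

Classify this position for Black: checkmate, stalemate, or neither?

Black to move; black king on h8.
In check: yes, from the white rook on c8.
King squares — g7: attacked by Pf6; h7: attacked by Rf7; g8: attacked by Ne7.
Legal moves for Black: none.
In check with no legal moves → checkmate.

checkmate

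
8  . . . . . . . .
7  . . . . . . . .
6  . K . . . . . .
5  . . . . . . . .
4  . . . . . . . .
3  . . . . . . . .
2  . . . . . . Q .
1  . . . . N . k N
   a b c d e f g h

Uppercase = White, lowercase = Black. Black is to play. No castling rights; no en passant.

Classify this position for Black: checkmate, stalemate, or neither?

Black to move; black king on g1.
In check: yes, from the white queen on g2.
King squares — f1: attacked by Qg2; h1: attacked by Qg2; f2: attacked by Nh1; g2: attacked by Ne1; h2: attacked by Qg2.
Legal moves for Black: none.
In check with no legal moves → checkmate.

checkmate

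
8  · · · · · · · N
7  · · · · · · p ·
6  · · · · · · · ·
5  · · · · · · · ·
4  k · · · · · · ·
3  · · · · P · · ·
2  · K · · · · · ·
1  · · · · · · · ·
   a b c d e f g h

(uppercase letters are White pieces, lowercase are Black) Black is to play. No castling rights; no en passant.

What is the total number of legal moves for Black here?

5

Black to move; king on a4.
In check: no.
Legal moves: Kb5, Ka5, Kb4, g6, g5.
Count: 5.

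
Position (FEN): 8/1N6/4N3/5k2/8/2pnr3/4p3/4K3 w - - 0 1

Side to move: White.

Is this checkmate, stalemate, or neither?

checkmate

White to move; white king on e1.
In check: yes, from the black knight on d3.
King squares — d1: attacked by Pe2; f1: attacked by Pe2; d2: attacked by Pc3; e2: attacked by Re3; f2: attacked by Nd3.
Legal moves for White: none.
In check with no legal moves → checkmate.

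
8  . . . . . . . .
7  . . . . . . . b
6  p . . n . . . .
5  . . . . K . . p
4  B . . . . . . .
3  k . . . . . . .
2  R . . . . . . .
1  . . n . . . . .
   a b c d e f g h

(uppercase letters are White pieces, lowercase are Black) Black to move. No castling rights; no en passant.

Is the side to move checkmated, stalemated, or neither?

neither

Black to move; black king on a3.
In check: yes, from the white rook on a2.
Legal moves for Black: Kb4, Kxa2, Nxa2.
Black is in check but has 3 legal moves → neither.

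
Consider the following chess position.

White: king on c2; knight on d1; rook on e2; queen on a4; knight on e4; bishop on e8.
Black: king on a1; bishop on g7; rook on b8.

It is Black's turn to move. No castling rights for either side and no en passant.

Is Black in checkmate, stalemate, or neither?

checkmate

Black to move; black king on a1.
In check: yes, from the white queen on a4.
King squares — b1: attacked by Kc2; a2: attacked by Qa4; b2: attacked by Nd1.
Legal moves for Black: none.
In check with no legal moves → checkmate.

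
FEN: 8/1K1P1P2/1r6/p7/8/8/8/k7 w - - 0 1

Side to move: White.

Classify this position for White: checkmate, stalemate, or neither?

neither

White to move; white king on b7.
In check: yes, from the black rook on b6.
Legal moves for White: Kc8, Ka8, Kc7, Ka7, Kxb6.
White is in check but has 5 legal moves → neither.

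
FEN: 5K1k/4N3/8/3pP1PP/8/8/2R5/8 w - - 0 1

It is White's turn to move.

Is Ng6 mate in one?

After Ng6: black king on h8; in check: yes, from the white knight on g6.
Black has 1 legal reply: Kh7.
In check but a legal move exists → not checkmate.

no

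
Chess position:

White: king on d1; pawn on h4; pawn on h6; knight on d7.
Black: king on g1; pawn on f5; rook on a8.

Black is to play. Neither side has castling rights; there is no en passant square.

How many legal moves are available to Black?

Black to move; king on g1.
In check: no.
Legal moves: Rh8, Rg8, Rf8, Re8, Rd8, Rc8, Rb8, Ra7, Ra6, Ra5, Ra4, Ra3, Ra2, Ra1+, Kh2, Kg2, Kf2, Kh1, Kf1, f4.
Count: 20.

20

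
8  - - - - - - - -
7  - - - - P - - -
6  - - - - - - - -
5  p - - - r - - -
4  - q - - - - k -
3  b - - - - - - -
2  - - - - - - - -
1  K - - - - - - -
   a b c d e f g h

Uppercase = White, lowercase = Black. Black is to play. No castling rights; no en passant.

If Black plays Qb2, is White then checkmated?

yes

After Qb2: white king on a1; in check: yes, from the black queen on b2.
King squares — b1: attacked by Qb2; a2: attacked by Qb2; b2: attacked by Ba3.
White has no legal moves → checkmate.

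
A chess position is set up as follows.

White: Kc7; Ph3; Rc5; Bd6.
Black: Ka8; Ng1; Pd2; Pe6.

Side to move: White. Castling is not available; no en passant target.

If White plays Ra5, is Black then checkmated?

yes

After Ra5: black king on a8; in check: yes, from the white rook on a5.
King squares — a7: attacked by Ra5; b7: attacked by Kc7; b8: attacked by Kc7.
Black has no legal moves → checkmate.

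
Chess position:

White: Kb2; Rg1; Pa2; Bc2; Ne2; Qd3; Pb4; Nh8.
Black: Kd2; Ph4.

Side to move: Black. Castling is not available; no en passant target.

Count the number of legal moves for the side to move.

0

Black to move; king on d2.
In check: yes, from the white queen on d3.
Legal moves: none.
Count: 0.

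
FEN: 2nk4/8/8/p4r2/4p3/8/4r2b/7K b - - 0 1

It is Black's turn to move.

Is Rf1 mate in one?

After Rf1: white king on h1; in check: yes, from the black rook on f1.
King squares — g1: attacked by Rf1; g2: attacked by Re2; h2: attacked by Re2.
White has no legal moves → checkmate.

yes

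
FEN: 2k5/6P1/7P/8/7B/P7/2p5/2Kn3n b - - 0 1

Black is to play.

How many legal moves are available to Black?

Black to move; king on c8.
In check: no.
Legal moves: Kb8, Kd7, Kc7, Kb7, Ng3, Nhf2, Ne3, Nc3, Ndf2, Nb2.
Count: 10.

10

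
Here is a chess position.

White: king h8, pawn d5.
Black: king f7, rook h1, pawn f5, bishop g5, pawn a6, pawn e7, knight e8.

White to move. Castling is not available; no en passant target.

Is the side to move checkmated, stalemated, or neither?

checkmate

White to move; white king on h8.
In check: yes, from the black rook on h1.
King squares — g7: attacked by Kf7; h7: attacked by Rh1; g8: attacked by Kf7.
Legal moves for White: none.
In check with no legal moves → checkmate.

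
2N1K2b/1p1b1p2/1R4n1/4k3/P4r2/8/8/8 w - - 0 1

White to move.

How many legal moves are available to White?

White to move; king on e8.
In check: yes, from the black bishop on d7.
Legal moves: Kd8, Kxd7.
Count: 2.

2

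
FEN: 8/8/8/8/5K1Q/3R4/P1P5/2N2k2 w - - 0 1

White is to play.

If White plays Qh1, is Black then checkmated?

no

After Qh1: black king on f1; in check: yes, from the white queen on h1.
Black has 1 legal reply: Kf2.
In check but a legal move exists → not checkmate.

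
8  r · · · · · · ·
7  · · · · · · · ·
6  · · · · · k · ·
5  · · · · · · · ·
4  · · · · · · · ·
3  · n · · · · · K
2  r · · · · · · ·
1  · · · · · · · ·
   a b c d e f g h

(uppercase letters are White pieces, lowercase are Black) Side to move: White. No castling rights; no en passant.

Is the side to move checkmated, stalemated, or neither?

White to move; white king on h3.
In check: no.
Legal moves for White: Kh4, Kg4, Kg3.
White has 3 legal moves and is not in check → neither.

neither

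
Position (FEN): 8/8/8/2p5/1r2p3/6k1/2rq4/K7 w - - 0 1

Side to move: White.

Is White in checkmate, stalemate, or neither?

White to move; white king on a1.
In check: no.
King squares — b1: attacked by Rb4; a2: attacked by Rc2; b2: attacked by Rc2.
Legal moves for White: none.
Not in check and no legal moves → stalemate.

stalemate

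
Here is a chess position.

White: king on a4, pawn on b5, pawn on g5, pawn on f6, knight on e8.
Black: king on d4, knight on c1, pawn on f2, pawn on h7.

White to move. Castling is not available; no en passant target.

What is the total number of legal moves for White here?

9

White to move; king on a4.
In check: no.
Legal moves: Ng7, Nc7, Nd6, Ka5, Kb4, Ka3, f7, g6, b6.
Count: 9.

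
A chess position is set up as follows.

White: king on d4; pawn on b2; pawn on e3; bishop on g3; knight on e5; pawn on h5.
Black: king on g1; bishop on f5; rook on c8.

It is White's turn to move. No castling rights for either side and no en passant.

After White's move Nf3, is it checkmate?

no

After Nf3: black king on g1; in check: yes, from the white knight on f3.
Black has 3 legal replies: Kg2, Kh1, Kf1.
In check but a legal move exists → not checkmate.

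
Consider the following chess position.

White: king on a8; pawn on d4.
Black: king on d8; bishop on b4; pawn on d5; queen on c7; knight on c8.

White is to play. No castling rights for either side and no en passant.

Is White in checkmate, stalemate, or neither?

stalemate

White to move; white king on a8.
In check: no.
King squares — a7: attacked by Qc7; b7: attacked by Qc7; b8: attacked by Qc7.
Legal moves for White: none.
Not in check and no legal moves → stalemate.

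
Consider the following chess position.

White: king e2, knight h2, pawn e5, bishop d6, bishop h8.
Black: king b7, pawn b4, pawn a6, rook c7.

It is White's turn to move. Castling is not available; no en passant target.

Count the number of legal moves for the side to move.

White to move; king on e2.
In check: no.
Legal moves: Bg7, Bf6, Bf8, Be7, Bxc7, Bc5, Bxb4, Ng4, Nf3, Nf1, Kf3, Ke3, Kd3, Kf2, Kd2, Kf1, Ke1, Kd1, e6.
Count: 19.

19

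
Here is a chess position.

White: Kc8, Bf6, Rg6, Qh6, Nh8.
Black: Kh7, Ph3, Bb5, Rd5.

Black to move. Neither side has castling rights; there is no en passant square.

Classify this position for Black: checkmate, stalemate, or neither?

Black to move; black king on h7.
In check: yes, from the white queen on h6.
King squares — g6: attacked by Qh6; h6: attacked by Rg6; g7: attacked by Bf6; g8: attacked by Rg6; h8: attacked by Bf6.
Legal moves for Black: none.
In check with no legal moves → checkmate.

checkmate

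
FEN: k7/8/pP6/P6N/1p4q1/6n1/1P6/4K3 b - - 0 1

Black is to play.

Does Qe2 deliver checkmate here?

yes

After Qe2: white king on e1; in check: yes, from the black queen on e2.
King squares — d1: attacked by Qe2; f1: attacked by Qe2; d2: attacked by Qe2; e2: attacked by Ng3; f2: attacked by Qe2.
White has no legal moves → checkmate.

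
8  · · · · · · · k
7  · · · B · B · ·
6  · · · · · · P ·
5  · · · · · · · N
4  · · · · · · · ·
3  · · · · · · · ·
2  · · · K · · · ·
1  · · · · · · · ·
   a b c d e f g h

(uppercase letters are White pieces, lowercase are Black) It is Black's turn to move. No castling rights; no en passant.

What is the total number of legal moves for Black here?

Black to move; king on h8.
In check: no.
Legal moves: none.
Count: 0.

0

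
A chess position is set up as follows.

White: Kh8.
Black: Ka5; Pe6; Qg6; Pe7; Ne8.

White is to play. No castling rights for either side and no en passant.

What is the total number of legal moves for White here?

0

White to move; king on h8.
In check: no.
Legal moves: none.
Count: 0.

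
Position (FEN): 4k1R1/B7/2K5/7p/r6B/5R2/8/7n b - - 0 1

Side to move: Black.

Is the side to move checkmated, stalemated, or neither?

Black to move; black king on e8.
In check: yes, from the white rook on g8.
King squares — d7: attacked by Kc6; e7: attacked by Bh4; f7: attacked by Rf3; d8: attacked by Bh4; f8: attacked by Rf3.
Legal moves for Black: none.
In check with no legal moves → checkmate.

checkmate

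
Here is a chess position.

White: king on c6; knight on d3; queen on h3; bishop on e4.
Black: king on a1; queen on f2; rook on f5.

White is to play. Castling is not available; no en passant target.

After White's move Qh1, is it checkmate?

no

After Qh1: black king on a1; in check: yes, from the white queen on h1.
Black has 4 legal replies: Ka2, Qg1, Qf1, Qe1.
In check but a legal move exists → not checkmate.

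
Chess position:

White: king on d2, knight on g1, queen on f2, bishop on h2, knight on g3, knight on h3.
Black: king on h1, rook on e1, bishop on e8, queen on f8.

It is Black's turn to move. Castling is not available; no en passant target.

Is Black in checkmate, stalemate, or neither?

Black to move; black king on h1.
In check: yes, from the white knight on g3.
King squares — g1: attacked by Qf2; g2: attacked by Qf2; h2: attacked by Qf2.
Legal moves for Black: none.
In check with no legal moves → checkmate.

checkmate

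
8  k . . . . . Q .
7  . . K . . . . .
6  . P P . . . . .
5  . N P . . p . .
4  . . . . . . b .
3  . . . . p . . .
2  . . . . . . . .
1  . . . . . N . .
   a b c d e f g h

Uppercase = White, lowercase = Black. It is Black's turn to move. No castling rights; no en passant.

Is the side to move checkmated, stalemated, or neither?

checkmate

Black to move; black king on a8.
In check: yes, from the white queen on g8.
King squares — a7: attacked by Nb5; b7: attacked by Pc6; b8: attacked by Kc7.
Legal moves for Black: none.
In check with no legal moves → checkmate.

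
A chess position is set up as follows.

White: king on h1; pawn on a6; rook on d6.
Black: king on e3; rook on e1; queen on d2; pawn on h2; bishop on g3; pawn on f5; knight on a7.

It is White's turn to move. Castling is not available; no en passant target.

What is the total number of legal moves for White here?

White to move; king on h1.
In check: yes, from the black rook on e1.
Legal moves: none.
Count: 0.

0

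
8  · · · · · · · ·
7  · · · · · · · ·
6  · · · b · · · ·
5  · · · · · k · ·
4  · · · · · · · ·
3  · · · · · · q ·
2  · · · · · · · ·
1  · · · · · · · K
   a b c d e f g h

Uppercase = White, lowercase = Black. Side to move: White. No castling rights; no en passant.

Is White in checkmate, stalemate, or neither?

stalemate

White to move; white king on h1.
In check: no.
King squares — g1: attacked by Qg3; g2: attacked by Qg3; h2: attacked by Qg3.
Legal moves for White: none.
Not in check and no legal moves → stalemate.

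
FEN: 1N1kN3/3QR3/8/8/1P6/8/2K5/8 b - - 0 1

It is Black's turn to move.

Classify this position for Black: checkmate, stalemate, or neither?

Black to move; black king on d8.
In check: yes, from the white queen on d7.
King squares — c7: attacked by Qd7; d7: attacked by Re7; e7: attacked by Qd7; c8: attacked by Qd7; e8: attacked by Qd7.
Legal moves for Black: none.
In check with no legal moves → checkmate.

checkmate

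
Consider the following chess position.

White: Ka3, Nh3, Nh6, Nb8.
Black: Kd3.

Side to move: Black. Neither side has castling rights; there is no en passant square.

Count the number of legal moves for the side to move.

8

Black to move; king on d3.
In check: no.
Legal moves: Ke4, Kd4, Kc4, Ke3, Kc3, Ke2, Kd2, Kc2.
Count: 8.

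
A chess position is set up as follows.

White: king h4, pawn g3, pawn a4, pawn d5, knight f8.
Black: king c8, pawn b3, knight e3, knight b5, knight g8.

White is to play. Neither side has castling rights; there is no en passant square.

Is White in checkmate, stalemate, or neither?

neither

White to move; white king on h4.
In check: no.
Legal moves for White: Nh7, Nd7, Ng6, Ne6, Kh5, Kg5, Kh3, axb5, d6, a5, g4.
White has 11 legal moves and is not in check → neither.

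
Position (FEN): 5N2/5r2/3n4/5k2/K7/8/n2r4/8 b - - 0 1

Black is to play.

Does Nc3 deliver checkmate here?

no

After Nc3: white king on a4; in check: yes, from the black knight on c3.
White has 4 legal replies: Ka5, Kb4, Kb3, Ka3.
In check but a legal move exists → not checkmate.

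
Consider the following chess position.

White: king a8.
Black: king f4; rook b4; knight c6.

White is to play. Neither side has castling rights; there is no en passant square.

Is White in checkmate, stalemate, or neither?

White to move; white king on a8.
In check: no.
King squares — a7: attacked by Nc6; b7: attacked by Rb4; b8: attacked by Rb4.
Legal moves for White: none.
Not in check and no legal moves → stalemate.

stalemate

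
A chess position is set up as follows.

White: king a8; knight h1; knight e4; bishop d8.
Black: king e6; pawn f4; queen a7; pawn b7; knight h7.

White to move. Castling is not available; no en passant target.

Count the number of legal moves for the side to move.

1

White to move; king on a8.
In check: yes, from the black queen on a7.
Legal moves: Kxa7.
Count: 1.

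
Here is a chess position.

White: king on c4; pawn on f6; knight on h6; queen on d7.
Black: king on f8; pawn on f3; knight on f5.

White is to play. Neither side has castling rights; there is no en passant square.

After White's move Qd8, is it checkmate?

yes

After Qd8: black king on f8; in check: yes, from the white queen on d8.
King squares — e7: attacked by Pf6; f7: attacked by Nh6; g7: attacked by Pf6; e8: attacked by Qd8; g8: attacked by Nh6.
Black has no legal moves → checkmate.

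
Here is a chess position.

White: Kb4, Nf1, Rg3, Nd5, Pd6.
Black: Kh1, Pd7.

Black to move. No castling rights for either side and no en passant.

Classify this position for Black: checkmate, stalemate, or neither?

stalemate

Black to move; black king on h1.
In check: no.
King squares — g1: attacked by Rg3; g2: attacked by Rg3; h2: attacked by Nf1.
Legal moves for Black: none.
Not in check and no legal moves → stalemate.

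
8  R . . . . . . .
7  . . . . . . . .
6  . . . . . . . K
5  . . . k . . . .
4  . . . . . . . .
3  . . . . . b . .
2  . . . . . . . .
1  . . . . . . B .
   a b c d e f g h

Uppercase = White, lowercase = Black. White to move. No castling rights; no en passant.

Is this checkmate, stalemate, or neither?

neither

White to move; white king on h6.
In check: no.
Legal moves for White include: Rh8, Rg8, Rf8, Re8, Rd8+, Rc8, Rb8, Ra7, Ra6, Ra5+, Ra4, Ra3, Ra2, Ra1, Kh7, Kg7, Kg6, Kg5, ... (list truncated; more exist).
White has legal moves and is not in check → neither.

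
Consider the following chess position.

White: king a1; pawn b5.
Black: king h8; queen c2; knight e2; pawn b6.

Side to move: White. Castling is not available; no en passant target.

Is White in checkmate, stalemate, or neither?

stalemate

White to move; white king on a1.
In check: no.
King squares — b1: attacked by Qc2; a2: attacked by Qc2; b2: attacked by Qc2.
Legal moves for White: none.
Not in check and no legal moves → stalemate.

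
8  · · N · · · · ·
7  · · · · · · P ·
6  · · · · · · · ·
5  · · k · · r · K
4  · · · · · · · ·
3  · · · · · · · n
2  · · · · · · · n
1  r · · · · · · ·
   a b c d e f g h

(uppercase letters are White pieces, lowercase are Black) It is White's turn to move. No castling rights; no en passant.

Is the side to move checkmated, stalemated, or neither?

White to move; white king on h5.
In check: yes, from the black rook on f5.
King squares — g4: attacked by Nh2; h4: available; g5: attacked by Nh3; g6: available; h6: available.
Legal moves for White: Kh6, Kg6, Kh4.
White is in check but has 3 legal moves → neither.

neither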